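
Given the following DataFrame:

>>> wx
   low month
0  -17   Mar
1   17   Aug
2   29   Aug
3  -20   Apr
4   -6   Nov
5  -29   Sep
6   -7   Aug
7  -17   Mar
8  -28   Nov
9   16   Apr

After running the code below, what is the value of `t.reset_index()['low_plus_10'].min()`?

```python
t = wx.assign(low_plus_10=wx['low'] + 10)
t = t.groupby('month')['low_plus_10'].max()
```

add column low_plus_10 = wx['low'] + 10:
   low month  low_plus_10
0  -17   Mar           -7
1   17   Aug           27
2   29   Aug           39
3  -20   Apr          -10
4   -6   Nov            4
5  -29   Sep          -19
6   -7   Aug            3
7  -17   Mar           -7
8  -28   Nov          -18
9   16   Apr           26
group by month, max of low_plus_10:
month
Apr    26
Aug    39
Mar    -7
Nov     4
Sep   -19
Name: low_plus_10, dtype: int64
reset_index():
  month  low_plus_10
0   Apr           26
1   Aug           39
2   Mar           -7
3   Nov            4
4   Sep          -19
Then the min of column 'low_plus_10': -19

-19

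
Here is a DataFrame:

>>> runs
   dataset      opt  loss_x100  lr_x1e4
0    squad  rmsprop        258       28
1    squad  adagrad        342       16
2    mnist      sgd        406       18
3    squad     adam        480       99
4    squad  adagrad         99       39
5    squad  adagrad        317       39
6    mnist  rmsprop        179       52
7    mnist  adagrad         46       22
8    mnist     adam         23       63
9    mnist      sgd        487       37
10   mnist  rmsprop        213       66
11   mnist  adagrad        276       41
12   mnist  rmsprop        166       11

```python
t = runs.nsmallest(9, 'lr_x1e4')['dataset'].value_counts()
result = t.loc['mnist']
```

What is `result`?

take 9 rows with smallest lr_x1e4:
   dataset      opt  loss_x100  lr_x1e4
12   mnist  rmsprop        166       11
1    squad  adagrad        342       16
2    mnist      sgd        406       18
7    mnist  adagrad         46       22
0    squad  rmsprop        258       28
9    mnist      sgd        487       37
4    squad  adagrad         99       39
5    squad  adagrad        317       39
11   mnist  adagrad        276       41
value_counts of dataset:
dataset
mnist    5
squad    4
Name: count, dtype: int64
The value at index 'mnist' is 5.

5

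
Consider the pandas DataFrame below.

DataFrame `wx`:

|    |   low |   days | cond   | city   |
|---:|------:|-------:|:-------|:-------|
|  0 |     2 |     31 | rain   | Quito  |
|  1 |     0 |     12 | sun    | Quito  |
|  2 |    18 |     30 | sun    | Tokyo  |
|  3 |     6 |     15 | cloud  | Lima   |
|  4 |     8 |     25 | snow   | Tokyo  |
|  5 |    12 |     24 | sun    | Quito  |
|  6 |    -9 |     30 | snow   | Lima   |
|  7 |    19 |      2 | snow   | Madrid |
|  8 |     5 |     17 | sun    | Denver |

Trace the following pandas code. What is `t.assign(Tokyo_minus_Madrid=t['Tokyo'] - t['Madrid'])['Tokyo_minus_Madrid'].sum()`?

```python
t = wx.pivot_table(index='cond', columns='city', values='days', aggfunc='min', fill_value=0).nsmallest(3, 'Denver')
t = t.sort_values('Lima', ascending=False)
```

23

pivot: rows=cond, cols=city, min(days):
city   Denver  Lima  Madrid  Quito  Tokyo
cond                                     
cloud       0    15       0      0      0
rain        0     0       0     31      0
snow        0    30       2      0     25
sun        17     0       0     12     30
take 3 rows with smallest Denver:
city   Denver  Lima  Madrid  Quito  Tokyo
cond                                     
cloud       0    15       0      0      0
rain        0     0       0     31      0
snow        0    30       2      0     25
sort by Lima descending:
city   Denver  Lima  Madrid  Quito  Tokyo
cond                                     
snow        0    30       2      0     25
cloud       0    15       0      0      0
rain        0     0       0     31      0
add column Tokyo_minus_Madrid = t['Tokyo'] - t['Madrid']:
city   Denver  Lima  Madrid  Quito  Tokyo  Tokyo_minus_Madrid
cond                                                         
snow        0    30       2      0     25                  23
cloud       0    15       0      0      0                   0
rain        0     0       0     31      0                   0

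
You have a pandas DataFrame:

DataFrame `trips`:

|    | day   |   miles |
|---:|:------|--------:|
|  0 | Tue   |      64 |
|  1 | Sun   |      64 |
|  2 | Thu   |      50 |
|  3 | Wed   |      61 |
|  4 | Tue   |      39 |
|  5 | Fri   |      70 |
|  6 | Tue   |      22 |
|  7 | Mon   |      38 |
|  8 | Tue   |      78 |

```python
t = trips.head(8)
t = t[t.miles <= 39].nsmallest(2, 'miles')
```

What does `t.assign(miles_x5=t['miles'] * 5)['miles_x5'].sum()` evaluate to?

300

take first 8 rows:
   day  miles
0  Tue     64
1  Sun     64
2  Thu     50
3  Wed     61
4  Tue     39
5  Fri     70
6  Tue     22
7  Mon     38
filter rows where miles <= 39:
   day  miles
4  Tue     39
6  Tue     22
7  Mon     38
take 2 rows with smallest miles:
   day  miles
6  Tue     22
7  Mon     38
add column miles_x5 = t['miles'] * 5:
   day  miles  miles_x5
6  Tue     22       110
7  Mon     38       190
Hence 300.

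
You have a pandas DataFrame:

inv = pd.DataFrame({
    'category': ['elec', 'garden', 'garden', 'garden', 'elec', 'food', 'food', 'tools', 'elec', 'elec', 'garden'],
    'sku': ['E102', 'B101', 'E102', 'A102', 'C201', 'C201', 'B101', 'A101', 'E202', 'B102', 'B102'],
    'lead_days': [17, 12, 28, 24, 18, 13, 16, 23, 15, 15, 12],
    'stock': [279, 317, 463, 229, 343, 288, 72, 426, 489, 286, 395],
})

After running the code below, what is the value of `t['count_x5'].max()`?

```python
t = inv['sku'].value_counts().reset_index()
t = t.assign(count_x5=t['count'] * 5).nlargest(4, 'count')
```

value_counts of sku:
sku
E102    2
B101    2
C201    2
B102    2
A102    1
A101    1
E202    1
Name: count, dtype: int64
reset_index():
    sku  count
0  E102      2
1  B101      2
2  C201      2
3  B102      2
4  A102      1
5  A101      1
6  E202      1
add column count_x5 = t['count'] * 5:
    sku  count  count_x5
0  E102      2        10
1  B101      2        10
2  C201      2        10
3  B102      2        10
4  A102      1         5
5  A101      1         5
6  E202      1         5
take 4 rows with largest count:
    sku  count  count_x5
0  E102      2        10
1  B101      2        10
2  C201      2        10
3  B102      2        10
Then the max of column 'count_x5': 10

10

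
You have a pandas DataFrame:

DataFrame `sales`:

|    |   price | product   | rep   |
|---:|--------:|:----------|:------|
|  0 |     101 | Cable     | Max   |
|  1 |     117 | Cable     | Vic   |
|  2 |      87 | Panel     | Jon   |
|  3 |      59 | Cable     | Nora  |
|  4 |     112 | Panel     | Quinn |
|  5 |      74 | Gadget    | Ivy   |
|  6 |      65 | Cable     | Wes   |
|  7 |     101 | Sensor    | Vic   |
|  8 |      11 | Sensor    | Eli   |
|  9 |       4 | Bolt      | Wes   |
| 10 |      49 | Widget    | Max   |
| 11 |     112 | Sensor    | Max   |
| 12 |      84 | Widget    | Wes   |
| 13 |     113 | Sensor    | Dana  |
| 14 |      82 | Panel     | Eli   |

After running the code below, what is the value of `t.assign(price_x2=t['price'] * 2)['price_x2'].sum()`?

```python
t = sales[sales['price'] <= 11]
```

filter rows where price <= 11:
   price product  rep
8     11  Sensor  Eli
9      4    Bolt  Wes
add column price_x2 = t['price'] * 2:
   price product  rep  price_x2
8     11  Sensor  Eli        22
9      4    Bolt  Wes         8
Hence 30.

30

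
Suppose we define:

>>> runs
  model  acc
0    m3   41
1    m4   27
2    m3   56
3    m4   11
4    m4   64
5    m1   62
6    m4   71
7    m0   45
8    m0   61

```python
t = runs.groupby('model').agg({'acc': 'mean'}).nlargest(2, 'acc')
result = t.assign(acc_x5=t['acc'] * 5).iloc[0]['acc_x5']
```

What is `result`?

310.0

group by model, mean of acc:
         acc
model       
m0     53.00
m1     62.00
m3     48.50
m4     43.25
take 2 rows with largest acc:
        acc
model      
m1     62.0
m0     53.0
add column acc_x5 = t['acc'] * 5:
        acc  acc_x5
model              
m1     62.0   310.0
m0     53.0   265.0
Then the value at position 0, column 'acc_x5': 310.0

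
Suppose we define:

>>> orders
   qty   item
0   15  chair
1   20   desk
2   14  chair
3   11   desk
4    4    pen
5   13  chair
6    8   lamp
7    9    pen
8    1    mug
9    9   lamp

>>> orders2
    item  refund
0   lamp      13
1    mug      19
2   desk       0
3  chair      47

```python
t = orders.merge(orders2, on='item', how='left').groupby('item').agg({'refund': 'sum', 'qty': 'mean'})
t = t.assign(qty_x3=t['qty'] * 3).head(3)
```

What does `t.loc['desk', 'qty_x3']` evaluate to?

merge on 'item' (how='left') → 10 rows:
   qty   item  refund
0   15  chair    47.0
1   20   desk     0.0
2   14  chair    47.0
3   11   desk     0.0
4    4    pen     NaN
5   13  chair    47.0
6    8   lamp    13.0
7    9    pen     NaN
8    1    mug    19.0
9    9   lamp    13.0
group by item: sum(refund), mean(qty):
       refund   qty
item               
chair   141.0  14.0
desk      0.0  15.5
lamp     26.0   8.5
mug      19.0   1.0
pen       0.0   6.5
add column qty_x3 = t['qty'] * 3:
       refund   qty  qty_x3
item                       
chair   141.0  14.0    42.0
desk      0.0  15.5    46.5
lamp     26.0   8.5    25.5
mug      19.0   1.0     3.0
pen       0.0   6.5    19.5
take first 3 rows:
       refund   qty  qty_x3
item                       
chair   141.0  14.0    42.0
desk      0.0  15.5    46.5
lamp     26.0   8.5    25.5
Finally, value at row 'desk', column 'qty_x3' = 46.5.

46.5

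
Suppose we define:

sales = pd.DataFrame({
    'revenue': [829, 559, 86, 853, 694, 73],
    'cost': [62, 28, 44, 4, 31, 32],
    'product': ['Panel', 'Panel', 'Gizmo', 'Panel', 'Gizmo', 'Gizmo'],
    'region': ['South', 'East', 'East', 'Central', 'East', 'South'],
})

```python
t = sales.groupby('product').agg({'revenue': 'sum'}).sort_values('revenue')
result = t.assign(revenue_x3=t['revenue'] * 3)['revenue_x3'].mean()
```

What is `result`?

group by product, sum of revenue:
         revenue
product         
Gizmo        853
Panel       2241
sort by revenue:
         revenue
product         
Gizmo        853
Panel       2241
add column revenue_x3 = t['revenue'] * 3:
         revenue  revenue_x3
product                     
Gizmo        853        2559
Panel       2241        6723
The mean of column 'revenue_x3' is 4641.0.

4641.0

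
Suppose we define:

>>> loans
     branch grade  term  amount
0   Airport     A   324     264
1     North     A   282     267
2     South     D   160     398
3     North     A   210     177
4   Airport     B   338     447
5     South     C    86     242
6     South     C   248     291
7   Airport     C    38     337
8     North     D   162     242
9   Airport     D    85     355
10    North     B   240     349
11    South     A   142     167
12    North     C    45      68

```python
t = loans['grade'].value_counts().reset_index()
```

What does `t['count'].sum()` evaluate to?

13

value_counts of grade:
grade
A    4
C    4
D    3
B    2
Name: count, dtype: int64
reset_index():
  grade  count
0     A      4
1     C      4
2     D      3
3     B      2
Reading off the sum of column 'count', we get 13.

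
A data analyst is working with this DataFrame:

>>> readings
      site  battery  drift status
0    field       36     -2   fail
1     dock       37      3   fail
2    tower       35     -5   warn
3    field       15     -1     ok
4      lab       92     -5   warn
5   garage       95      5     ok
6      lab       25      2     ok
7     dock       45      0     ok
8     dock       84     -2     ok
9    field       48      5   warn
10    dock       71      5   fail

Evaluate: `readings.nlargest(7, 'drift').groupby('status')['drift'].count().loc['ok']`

4

take 7 rows with largest drift:
      site  battery  drift status
5   garage       95      5     ok
9    field       48      5   warn
10    dock       71      5   fail
1     dock       37      3   fail
6      lab       25      2     ok
7     dock       45      0     ok
3    field       15     -1     ok
group by status, count of drift:
status
fail    2
ok      4
warn    1
Name: drift, dtype: int64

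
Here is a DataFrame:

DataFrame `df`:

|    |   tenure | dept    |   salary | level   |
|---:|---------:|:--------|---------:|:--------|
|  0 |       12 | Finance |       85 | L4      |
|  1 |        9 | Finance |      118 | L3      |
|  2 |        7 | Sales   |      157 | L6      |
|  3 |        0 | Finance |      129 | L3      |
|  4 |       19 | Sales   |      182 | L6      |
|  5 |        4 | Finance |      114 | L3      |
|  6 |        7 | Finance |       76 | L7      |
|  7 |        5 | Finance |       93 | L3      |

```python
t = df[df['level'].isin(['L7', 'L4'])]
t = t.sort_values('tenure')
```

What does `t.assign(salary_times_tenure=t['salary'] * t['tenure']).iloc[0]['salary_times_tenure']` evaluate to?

filter rows where level in ['L7', 'L4']:
   tenure     dept  salary level
0      12  Finance      85    L4
6       7  Finance      76    L7
sort by tenure:
   tenure     dept  salary level
6       7  Finance      76    L7
0      12  Finance      85    L4
add column salary_times_tenure = t['salary'] * t['tenure']:
   tenure     dept  salary level  salary_times_tenure
6       7  Finance      76    L7                  532
0      12  Finance      85    L4                 1020
So iloc[0]['salary_times_tenure'] = 532.

532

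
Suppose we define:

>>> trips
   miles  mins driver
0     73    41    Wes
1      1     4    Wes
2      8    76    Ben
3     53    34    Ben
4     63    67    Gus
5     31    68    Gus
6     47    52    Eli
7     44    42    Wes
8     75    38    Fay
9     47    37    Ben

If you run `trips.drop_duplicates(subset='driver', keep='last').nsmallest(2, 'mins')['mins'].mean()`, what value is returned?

37.5

drop duplicate driver (keep=last):
   miles  mins driver
5     31    68    Gus
6     47    52    Eli
7     44    42    Wes
8     75    38    Fay
9     47    37    Ben
take 2 rows with smallest mins:
   miles  mins driver
9     47    37    Ben
8     75    38    Fay
Then the mean of column 'mins': 37.5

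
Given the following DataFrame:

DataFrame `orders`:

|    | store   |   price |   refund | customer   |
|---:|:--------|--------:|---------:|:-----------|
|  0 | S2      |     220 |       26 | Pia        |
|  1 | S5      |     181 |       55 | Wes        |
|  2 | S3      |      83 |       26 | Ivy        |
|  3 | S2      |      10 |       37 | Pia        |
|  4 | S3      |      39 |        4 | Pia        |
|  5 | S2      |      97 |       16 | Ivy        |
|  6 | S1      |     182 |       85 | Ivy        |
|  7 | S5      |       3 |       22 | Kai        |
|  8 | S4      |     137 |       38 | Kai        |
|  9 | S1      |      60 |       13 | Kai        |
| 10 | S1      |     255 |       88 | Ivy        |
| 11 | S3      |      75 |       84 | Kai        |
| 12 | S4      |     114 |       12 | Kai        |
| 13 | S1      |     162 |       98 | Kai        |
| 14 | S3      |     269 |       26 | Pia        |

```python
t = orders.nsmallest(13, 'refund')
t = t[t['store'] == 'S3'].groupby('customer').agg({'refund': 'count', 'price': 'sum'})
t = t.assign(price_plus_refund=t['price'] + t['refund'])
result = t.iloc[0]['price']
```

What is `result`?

take 13 rows with smallest refund:
   store  price  refund customer
4     S3     39       4      Pia
12    S4    114      12      Kai
9     S1     60      13      Kai
5     S2     97      16      Ivy
7     S5      3      22      Kai
0     S2    220      26      Pia
2     S3     83      26      Ivy
14    S3    269      26      Pia
3     S2     10      37      Pia
8     S4    137      38      Kai
1     S5    181      55      Wes
11    S3     75      84      Kai
6     S1    182      85      Ivy
filter rows where store == 'S3':
   store  price  refund customer
4     S3     39       4      Pia
2     S3     83      26      Ivy
14    S3    269      26      Pia
11    S3     75      84      Kai
group by customer: count(refund), sum(price):
          refund  price
customer               
Ivy            1     83
Kai            1     75
Pia            2    308
add column price_plus_refund = t['price'] + t['refund']:
          refund  price  price_plus_refund
customer                                  
Ivy            1     83                 84
Kai            1     75                 76
Pia            2    308                310
So iloc[0]['price'] = 83.

83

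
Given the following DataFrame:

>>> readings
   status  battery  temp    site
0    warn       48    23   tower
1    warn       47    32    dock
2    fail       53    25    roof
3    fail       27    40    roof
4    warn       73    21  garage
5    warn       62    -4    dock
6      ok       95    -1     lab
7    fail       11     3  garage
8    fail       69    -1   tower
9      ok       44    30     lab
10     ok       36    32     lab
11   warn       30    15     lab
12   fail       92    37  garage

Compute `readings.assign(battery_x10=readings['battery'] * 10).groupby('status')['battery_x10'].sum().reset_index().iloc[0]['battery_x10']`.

2520

add column battery_x10 = readings['battery'] * 10:
   status  battery  temp    site  battery_x10
0    warn       48    23   tower          480
1    warn       47    32    dock          470
2    fail       53    25    roof          530
3    fail       27    40    roof          270
4    warn       73    21  garage          730
5    warn       62    -4    dock          620
6      ok       95    -1     lab          950
7    fail       11     3  garage          110
8    fail       69    -1   tower          690
9      ok       44    30     lab          440
10     ok       36    32     lab          360
11   warn       30    15     lab          300
12   fail       92    37  garage          920
group by status, sum of battery_x10:
status
fail    2520
ok      1750
warn    2600
Name: battery_x10, dtype: int64
reset_index():
  status  battery_x10
0   fail         2520
1     ok         1750
2   warn         2600
value at position 0, column 'battery_x10' → 2520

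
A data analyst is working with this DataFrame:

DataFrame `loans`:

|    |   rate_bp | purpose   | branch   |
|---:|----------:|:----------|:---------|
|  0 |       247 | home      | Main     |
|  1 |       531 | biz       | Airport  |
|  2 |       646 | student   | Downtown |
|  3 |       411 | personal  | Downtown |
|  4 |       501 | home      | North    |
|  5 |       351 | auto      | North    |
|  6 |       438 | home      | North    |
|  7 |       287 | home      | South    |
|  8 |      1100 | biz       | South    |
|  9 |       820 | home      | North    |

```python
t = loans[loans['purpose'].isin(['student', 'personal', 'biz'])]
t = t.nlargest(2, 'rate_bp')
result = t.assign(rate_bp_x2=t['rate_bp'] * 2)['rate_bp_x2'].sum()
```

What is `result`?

3492

filter rows where purpose in ['student', 'personal', 'biz']:
   rate_bp   purpose    branch
1      531       biz   Airport
2      646   student  Downtown
3      411  personal  Downtown
8     1100       biz     South
take 2 rows with largest rate_bp:
   rate_bp  purpose    branch
8     1100      biz     South
2      646  student  Downtown
add column rate_bp_x2 = t['rate_bp'] * 2:
   rate_bp  purpose    branch  rate_bp_x2
8     1100      biz     South        2200
2      646  student  Downtown        1292
Finally, sum of column 'rate_bp_x2' = 3492.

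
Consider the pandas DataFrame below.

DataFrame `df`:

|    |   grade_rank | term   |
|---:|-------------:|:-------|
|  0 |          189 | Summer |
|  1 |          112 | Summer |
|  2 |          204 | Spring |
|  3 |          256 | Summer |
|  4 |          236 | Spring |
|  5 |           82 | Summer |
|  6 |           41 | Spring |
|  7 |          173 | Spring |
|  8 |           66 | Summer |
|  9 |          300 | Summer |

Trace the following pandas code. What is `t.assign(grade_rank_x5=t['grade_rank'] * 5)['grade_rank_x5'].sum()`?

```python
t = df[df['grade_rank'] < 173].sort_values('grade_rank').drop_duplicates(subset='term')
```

filter rows where grade_rank < 173:
   grade_rank    term
1         112  Summer
5          82  Summer
6          41  Spring
8          66  Summer
sort by grade_rank:
   grade_rank    term
6          41  Spring
8          66  Summer
5          82  Summer
1         112  Summer
drop duplicate term (keep=first):
   grade_rank    term
6          41  Spring
8          66  Summer
add column grade_rank_x5 = t['grade_rank'] * 5:
   grade_rank    term  grade_rank_x5
6          41  Spring            205
8          66  Summer            330

535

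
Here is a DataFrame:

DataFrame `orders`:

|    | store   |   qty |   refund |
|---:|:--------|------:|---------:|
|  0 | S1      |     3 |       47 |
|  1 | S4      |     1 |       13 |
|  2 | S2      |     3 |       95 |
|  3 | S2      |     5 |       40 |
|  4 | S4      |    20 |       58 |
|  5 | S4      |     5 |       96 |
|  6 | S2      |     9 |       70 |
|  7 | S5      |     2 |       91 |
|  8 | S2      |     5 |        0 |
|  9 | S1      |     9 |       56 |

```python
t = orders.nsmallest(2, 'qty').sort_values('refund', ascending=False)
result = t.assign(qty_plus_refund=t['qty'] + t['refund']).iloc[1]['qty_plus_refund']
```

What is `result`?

take 2 rows with smallest qty:
  store  qty  refund
1    S4    1      13
7    S5    2      91
sort by refund descending:
  store  qty  refund
7    S5    2      91
1    S4    1      13
add column qty_plus_refund = t['qty'] + t['refund']:
  store  qty  refund  qty_plus_refund
7    S5    2      91               93
1    S4    1      13               14
Reading off the value at position 1, column 'qty_plus_refund', we get 14.

14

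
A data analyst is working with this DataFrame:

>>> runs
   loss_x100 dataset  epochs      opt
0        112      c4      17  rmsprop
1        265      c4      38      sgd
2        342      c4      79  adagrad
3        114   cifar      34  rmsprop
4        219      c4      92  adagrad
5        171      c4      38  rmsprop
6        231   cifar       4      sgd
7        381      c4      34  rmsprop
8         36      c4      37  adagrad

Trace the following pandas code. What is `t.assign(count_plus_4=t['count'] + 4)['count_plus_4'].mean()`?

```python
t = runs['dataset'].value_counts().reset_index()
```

value_counts of dataset:
dataset
c4       7
cifar    2
Name: count, dtype: int64
reset_index():
  dataset  count
0      c4      7
1   cifar      2
add column count_plus_4 = t['count'] + 4:
  dataset  count  count_plus_4
0      c4      7            11
1   cifar      2             6
So mean() = 8.5.

8.5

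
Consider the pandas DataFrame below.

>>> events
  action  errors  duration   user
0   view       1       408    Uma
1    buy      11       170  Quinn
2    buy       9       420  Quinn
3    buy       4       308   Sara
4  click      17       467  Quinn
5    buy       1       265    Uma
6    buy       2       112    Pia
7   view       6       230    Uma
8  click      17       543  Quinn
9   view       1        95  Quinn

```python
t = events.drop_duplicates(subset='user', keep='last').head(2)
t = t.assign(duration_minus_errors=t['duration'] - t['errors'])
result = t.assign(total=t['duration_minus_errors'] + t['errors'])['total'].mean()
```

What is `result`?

210.0

drop duplicate user (keep=last):
  action  errors  duration   user
3    buy       4       308   Sara
6    buy       2       112    Pia
7   view       6       230    Uma
9   view       1        95  Quinn
take first 2 rows:
  action  errors  duration  user
3    buy       4       308  Sara
6    buy       2       112   Pia
add column duration_minus_errors = t['duration'] - t['errors']:
  action  errors  duration  user  duration_minus_errors
3    buy       4       308  Sara                    304
6    buy       2       112   Pia                    110
add column total = t['duration_minus_errors'] + t['errors']:
  action  errors  duration  user  duration_minus_errors  total
3    buy       4       308  Sara                    304    308
6    buy       2       112   Pia                    110    112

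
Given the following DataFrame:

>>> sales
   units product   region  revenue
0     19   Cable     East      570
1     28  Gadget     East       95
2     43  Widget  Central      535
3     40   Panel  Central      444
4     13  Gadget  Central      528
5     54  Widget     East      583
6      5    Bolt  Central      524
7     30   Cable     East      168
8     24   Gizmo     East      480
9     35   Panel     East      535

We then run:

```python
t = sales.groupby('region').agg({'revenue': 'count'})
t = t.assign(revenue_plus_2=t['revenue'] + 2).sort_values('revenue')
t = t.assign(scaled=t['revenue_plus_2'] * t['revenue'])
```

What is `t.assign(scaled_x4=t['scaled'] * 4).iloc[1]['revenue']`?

group by region, count of revenue:
         revenue
region          
Central        4
East           6
add column revenue_plus_2 = t['revenue'] + 2:
         revenue  revenue_plus_2
region                          
Central        4               6
East           6               8
sort by revenue:
         revenue  revenue_plus_2
region                          
Central        4               6
East           6               8
add column scaled = t['revenue_plus_2'] * t['revenue']:
         revenue  revenue_plus_2  scaled
region                                  
Central        4               6      24
East           6               8      48
add column scaled_x4 = t['scaled'] * 4:
         revenue  revenue_plus_2  scaled  scaled_x4
region                                             
Central        4               6      24         96
East           6               8      48        192

6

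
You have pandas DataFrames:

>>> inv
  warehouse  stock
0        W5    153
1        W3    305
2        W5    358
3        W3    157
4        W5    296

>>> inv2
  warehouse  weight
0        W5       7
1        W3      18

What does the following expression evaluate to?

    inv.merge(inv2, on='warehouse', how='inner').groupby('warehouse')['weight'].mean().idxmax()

W3

merge on 'warehouse' (how='inner') → 5 rows:
  warehouse  stock  weight
0        W5    153       7
1        W3    305      18
2        W5    358       7
3        W3    157      18
4        W5    296       7
group by warehouse, mean of weight:
warehouse
W3    18.0
W5     7.0
Name: weight, dtype: float64
Hence W3.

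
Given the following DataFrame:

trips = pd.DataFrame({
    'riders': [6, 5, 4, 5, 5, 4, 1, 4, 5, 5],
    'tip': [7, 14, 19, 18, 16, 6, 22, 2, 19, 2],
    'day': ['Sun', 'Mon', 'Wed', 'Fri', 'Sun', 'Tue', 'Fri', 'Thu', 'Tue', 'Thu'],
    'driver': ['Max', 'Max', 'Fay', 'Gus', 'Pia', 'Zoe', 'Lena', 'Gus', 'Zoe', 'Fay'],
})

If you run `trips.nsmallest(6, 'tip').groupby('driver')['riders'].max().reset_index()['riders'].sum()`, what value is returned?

take 6 rows with smallest tip:
   riders  tip  day driver
7       4    2  Thu    Gus
9       5    2  Thu    Fay
5       4    6  Tue    Zoe
0       6    7  Sun    Max
1       5   14  Mon    Max
4       5   16  Sun    Pia
group by driver, max of riders:
driver
Fay    5
Gus    4
Max    6
Pia    5
Zoe    4
Name: riders, dtype: int64
reset_index():
  driver  riders
0    Fay       5
1    Gus       4
2    Max       6
3    Pia       5
4    Zoe       4
The sum of column 'riders' is 24.

24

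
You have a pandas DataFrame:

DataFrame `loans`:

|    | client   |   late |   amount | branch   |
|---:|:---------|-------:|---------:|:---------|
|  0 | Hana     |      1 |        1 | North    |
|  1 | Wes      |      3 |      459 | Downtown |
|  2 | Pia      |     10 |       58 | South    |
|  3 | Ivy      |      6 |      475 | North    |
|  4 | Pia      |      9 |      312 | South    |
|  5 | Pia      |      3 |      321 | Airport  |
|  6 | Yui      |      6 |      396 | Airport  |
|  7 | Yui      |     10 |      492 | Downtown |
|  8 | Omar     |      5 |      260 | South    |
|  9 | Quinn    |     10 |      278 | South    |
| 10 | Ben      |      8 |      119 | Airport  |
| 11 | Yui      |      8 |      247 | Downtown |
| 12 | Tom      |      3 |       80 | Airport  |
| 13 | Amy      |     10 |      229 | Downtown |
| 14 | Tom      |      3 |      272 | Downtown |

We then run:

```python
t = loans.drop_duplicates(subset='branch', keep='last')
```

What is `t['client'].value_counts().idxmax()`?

Tom

drop duplicate branch (keep=last):
   client  late  amount    branch
3     Ivy     6     475     North
9   Quinn    10     278     South
12    Tom     3      80   Airport
14    Tom     3     272  Downtown
value_counts of client:
client
Tom      2
Ivy      1
Quinn    1
Name: count, dtype: int64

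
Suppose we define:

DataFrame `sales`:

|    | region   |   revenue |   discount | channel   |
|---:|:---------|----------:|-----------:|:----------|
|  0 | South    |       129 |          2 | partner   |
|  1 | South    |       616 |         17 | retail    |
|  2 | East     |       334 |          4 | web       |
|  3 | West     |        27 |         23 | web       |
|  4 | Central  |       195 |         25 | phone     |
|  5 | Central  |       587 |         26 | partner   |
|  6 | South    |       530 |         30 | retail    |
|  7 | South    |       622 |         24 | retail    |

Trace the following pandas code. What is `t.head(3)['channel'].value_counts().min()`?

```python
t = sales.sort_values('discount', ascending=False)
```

sort by discount descending:
    region  revenue  discount  channel
6    South      530        30   retail
5  Central      587        26  partner
4  Central      195        25    phone
7    South      622        24   retail
3     West       27        23      web
1    South      616        17   retail
2     East      334         4      web
0    South      129         2  partner
take first 3 rows:
    region  revenue  discount  channel
6    South      530        30   retail
5  Central      587        26  partner
4  Central      195        25    phone
value_counts of channel:
channel
retail     1
partner    1
phone      1
Name: count, dtype: int64
So min() = 1.

1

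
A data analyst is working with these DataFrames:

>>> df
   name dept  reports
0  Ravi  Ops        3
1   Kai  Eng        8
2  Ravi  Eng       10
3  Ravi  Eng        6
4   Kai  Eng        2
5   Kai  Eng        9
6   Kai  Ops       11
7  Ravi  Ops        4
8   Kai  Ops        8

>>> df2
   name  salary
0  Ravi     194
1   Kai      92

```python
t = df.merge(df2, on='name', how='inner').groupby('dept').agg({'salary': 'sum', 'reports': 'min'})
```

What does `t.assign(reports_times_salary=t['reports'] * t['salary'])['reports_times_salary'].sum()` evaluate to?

merge on 'name' (how='inner') → 9 rows:
   name dept  reports  salary
0  Ravi  Ops        3     194
1   Kai  Eng        8      92
2  Ravi  Eng       10     194
3  Ravi  Eng        6     194
4   Kai  Eng        2      92
5   Kai  Eng        9      92
6   Kai  Ops       11      92
7  Ravi  Ops        4     194
8   Kai  Ops        8      92
group by dept: sum(salary), min(reports):
      salary  reports
dept                 
Eng      664        2
Ops      572        3
add column reports_times_salary = t['reports'] * t['salary']:
      salary  reports  reports_times_salary
dept                                       
Eng      664        2                  1328
Ops      572        3                  1716
The sum of column 'reports_times_salary' is 3044.

3044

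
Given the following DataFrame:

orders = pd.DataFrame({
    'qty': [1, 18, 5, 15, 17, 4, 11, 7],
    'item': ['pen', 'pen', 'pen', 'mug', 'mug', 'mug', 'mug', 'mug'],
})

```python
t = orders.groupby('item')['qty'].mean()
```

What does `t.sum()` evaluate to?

group by item, mean of qty:
item
mug    10.8
pen     8.0
Name: qty, dtype: float64
Finally, sum of the resulting series = 18.8.

18.8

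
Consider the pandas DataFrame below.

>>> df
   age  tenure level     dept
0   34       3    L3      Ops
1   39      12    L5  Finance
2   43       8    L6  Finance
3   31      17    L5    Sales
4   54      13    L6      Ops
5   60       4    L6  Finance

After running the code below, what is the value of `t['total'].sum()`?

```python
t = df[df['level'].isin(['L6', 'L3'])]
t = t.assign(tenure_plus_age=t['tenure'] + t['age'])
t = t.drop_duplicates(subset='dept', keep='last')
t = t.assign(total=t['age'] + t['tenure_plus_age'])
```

filter rows where level in ['L6', 'L3']:
   age  tenure level     dept
0   34       3    L3      Ops
2   43       8    L6  Finance
4   54      13    L6      Ops
5   60       4    L6  Finance
add column tenure_plus_age = t['tenure'] + t['age']:
   age  tenure level     dept  tenure_plus_age
0   34       3    L3      Ops               37
2   43       8    L6  Finance               51
4   54      13    L6      Ops               67
5   60       4    L6  Finance               64
drop duplicate dept (keep=last):
   age  tenure level     dept  tenure_plus_age
4   54      13    L6      Ops               67
5   60       4    L6  Finance               64
add column total = t['age'] + t['tenure_plus_age']:
   age  tenure level     dept  tenure_plus_age  total
4   54      13    L6      Ops               67    121
5   60       4    L6  Finance               64    124
Taking the sum of column 'total' gives 245.

245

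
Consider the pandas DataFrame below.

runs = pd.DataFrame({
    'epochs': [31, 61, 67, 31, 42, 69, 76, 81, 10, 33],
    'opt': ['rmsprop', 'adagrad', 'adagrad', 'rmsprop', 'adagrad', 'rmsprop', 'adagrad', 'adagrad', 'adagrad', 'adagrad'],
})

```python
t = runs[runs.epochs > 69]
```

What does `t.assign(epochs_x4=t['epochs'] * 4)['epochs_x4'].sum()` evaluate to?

628

filter rows where epochs > 69:
   epochs      opt
6      76  adagrad
7      81  adagrad
add column epochs_x4 = t['epochs'] * 4:
   epochs      opt  epochs_x4
6      76  adagrad        304
7      81  adagrad        324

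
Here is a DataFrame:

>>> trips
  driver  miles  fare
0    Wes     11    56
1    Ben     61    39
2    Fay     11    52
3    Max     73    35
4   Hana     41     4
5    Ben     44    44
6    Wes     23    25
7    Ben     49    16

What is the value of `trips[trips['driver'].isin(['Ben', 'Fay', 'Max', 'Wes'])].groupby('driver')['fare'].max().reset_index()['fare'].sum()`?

filter rows where driver in ['Ben', 'Fay', 'Max', 'Wes']:
  driver  miles  fare
0    Wes     11    56
1    Ben     61    39
2    Fay     11    52
3    Max     73    35
5    Ben     44    44
6    Wes     23    25
7    Ben     49    16
group by driver, max of fare:
driver
Ben    44
Fay    52
Max    35
Wes    56
Name: fare, dtype: int64
reset_index():
  driver  fare
0    Ben    44
1    Fay    52
2    Max    35
3    Wes    56

187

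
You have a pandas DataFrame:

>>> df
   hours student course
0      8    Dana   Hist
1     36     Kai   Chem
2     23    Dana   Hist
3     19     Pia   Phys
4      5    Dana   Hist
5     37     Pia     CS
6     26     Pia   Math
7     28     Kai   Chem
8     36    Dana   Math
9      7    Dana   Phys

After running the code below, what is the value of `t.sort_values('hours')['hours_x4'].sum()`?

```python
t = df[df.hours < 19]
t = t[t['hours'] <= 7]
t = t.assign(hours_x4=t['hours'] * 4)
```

48

filter rows where hours < 19:
   hours student course
0      8    Dana   Hist
4      5    Dana   Hist
9      7    Dana   Phys
filter rows where hours <= 7:
   hours student course
4      5    Dana   Hist
9      7    Dana   Phys
add column hours_x4 = t['hours'] * 4:
   hours student course  hours_x4
4      5    Dana   Hist        20
9      7    Dana   Phys        28
sort by hours:
   hours student course  hours_x4
4      5    Dana   Hist        20
9      7    Dana   Phys        28
sum of column 'hours_x4' → 48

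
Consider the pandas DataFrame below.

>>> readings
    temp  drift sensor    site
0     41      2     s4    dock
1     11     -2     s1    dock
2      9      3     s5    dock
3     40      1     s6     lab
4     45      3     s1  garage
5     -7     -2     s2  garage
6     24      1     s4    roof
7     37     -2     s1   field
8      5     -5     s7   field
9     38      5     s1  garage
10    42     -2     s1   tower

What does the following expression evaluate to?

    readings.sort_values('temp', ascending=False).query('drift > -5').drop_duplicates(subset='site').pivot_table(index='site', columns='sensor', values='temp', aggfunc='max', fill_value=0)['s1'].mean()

20.6666666667

sort by temp descending:
    temp  drift sensor    site
4     45      3     s1  garage
10    42     -2     s1   tower
0     41      2     s4    dock
3     40      1     s6     lab
9     38      5     s1  garage
7     37     -2     s1   field
6     24      1     s4    roof
1     11     -2     s1    dock
2      9      3     s5    dock
8      5     -5     s7   field
5     -7     -2     s2  garage
filter rows where drift > -5:
    temp  drift sensor    site
4     45      3     s1  garage
10    42     -2     s1   tower
0     41      2     s4    dock
3     40      1     s6     lab
9     38      5     s1  garage
7     37     -2     s1   field
6     24      1     s4    roof
1     11     -2     s1    dock
2      9      3     s5    dock
5     -7     -2     s2  garage
drop duplicate site (keep=first):
    temp  drift sensor    site
4     45      3     s1  garage
10    42     -2     s1   tower
0     41      2     s4    dock
3     40      1     s6     lab
7     37     -2     s1   field
6     24      1     s4    roof
pivot: rows=site, cols=sensor, max(temp):
sensor  s1  s4  s6
site              
dock     0  41   0
field   37   0   0
garage  45   0   0
lab      0   0  40
roof     0  24   0
tower   42   0   0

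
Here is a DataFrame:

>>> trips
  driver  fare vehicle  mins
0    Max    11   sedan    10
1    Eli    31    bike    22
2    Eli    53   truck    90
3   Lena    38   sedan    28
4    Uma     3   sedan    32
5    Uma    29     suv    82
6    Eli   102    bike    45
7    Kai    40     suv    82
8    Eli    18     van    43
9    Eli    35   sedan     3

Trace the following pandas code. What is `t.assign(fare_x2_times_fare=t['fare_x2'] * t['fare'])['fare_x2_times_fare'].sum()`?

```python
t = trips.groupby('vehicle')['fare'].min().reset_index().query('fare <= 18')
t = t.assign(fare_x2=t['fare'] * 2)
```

group by vehicle, min of fare:
vehicle
bike     31
sedan     3
suv      29
truck    53
van      18
Name: fare, dtype: int64
reset_index():
  vehicle  fare
0    bike    31
1   sedan     3
2     suv    29
3   truck    53
4     van    18
filter rows where fare <= 18:
  vehicle  fare
1   sedan     3
4     van    18
add column fare_x2 = t['fare'] * 2:
  vehicle  fare  fare_x2
1   sedan     3        6
4     van    18       36
add column fare_x2_times_fare = t['fare_x2'] * t['fare']:
  vehicle  fare  fare_x2  fare_x2_times_fare
1   sedan     3        6                  18
4     van    18       36                 648
Reading off the sum of column 'fare_x2_times_fare', we get 666.

666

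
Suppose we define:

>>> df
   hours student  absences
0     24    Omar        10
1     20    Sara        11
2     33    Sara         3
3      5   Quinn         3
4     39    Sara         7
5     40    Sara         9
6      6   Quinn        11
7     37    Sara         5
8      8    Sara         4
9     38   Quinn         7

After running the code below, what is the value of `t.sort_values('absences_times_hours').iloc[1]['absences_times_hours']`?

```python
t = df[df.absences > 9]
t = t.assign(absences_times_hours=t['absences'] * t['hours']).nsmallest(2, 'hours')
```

filter rows where absences > 9:
   hours student  absences
0     24    Omar        10
1     20    Sara        11
6      6   Quinn        11
add column absences_times_hours = t['absences'] * t['hours']:
   hours student  absences  absences_times_hours
0     24    Omar        10                   240
1     20    Sara        11                   220
6      6   Quinn        11                    66
take 2 rows with smallest hours:
   hours student  absences  absences_times_hours
6      6   Quinn        11                    66
1     20    Sara        11                   220
sort by absences_times_hours:
   hours student  absences  absences_times_hours
6      6   Quinn        11                    66
1     20    Sara        11                   220
Reading off the value at position 1, column 'absences_times_hours', we get 220.

220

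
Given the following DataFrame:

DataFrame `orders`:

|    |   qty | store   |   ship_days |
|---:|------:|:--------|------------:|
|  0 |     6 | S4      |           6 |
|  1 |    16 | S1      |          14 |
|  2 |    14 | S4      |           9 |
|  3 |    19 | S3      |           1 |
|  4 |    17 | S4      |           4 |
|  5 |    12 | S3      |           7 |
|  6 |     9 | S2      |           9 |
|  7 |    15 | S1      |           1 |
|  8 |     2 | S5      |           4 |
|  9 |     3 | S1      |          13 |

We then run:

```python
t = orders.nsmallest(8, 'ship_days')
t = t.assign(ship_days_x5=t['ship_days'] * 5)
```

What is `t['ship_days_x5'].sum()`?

take 8 rows with smallest ship_days:
   qty store  ship_days
3   19    S3          1
7   15    S1          1
4   17    S4          4
8    2    S5          4
0    6    S4          6
5   12    S3          7
2   14    S4          9
6    9    S2          9
add column ship_days_x5 = t['ship_days'] * 5:
   qty store  ship_days  ship_days_x5
3   19    S3          1             5
7   15    S1          1             5
4   17    S4          4            20
8    2    S5          4            20
0    6    S4          6            30
5   12    S3          7            35
2   14    S4          9            45
6    9    S2          9            45
Finally, sum of column 'ship_days_x5' = 205.

205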